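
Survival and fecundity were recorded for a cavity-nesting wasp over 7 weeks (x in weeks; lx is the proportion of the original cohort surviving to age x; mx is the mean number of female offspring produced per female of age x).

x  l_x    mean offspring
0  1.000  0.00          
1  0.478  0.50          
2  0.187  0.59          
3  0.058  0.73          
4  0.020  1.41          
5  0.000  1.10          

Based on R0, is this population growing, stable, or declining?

declining

R0 = Σ lx·mx = 0 + 0.239 + 0.11033 + 0.04234 + 0.0282 + 0 = 0.41987
R0 < 1, so the population is declining.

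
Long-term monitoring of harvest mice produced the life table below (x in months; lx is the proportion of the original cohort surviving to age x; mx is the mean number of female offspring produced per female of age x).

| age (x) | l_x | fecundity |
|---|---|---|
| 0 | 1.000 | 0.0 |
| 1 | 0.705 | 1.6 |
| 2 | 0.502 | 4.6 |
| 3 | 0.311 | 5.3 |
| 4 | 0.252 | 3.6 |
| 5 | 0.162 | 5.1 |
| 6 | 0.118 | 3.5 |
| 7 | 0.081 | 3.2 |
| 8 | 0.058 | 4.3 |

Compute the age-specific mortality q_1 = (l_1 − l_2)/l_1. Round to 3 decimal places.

0.288

q_1 = (l_1 − l_2) / l_1 = (0.705 − 0.502) / 0.705
     = 0.203 / 0.705 = 0.287943… → 0.288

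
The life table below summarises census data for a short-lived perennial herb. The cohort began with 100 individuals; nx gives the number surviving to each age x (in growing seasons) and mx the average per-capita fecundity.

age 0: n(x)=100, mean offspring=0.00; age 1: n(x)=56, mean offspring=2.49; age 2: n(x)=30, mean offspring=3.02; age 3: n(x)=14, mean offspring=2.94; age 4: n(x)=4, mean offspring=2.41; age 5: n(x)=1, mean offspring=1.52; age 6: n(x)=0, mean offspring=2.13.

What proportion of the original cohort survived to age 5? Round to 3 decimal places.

0.010

l_5 = n_5/n_0 = 1/100 = 0.01 → 0.010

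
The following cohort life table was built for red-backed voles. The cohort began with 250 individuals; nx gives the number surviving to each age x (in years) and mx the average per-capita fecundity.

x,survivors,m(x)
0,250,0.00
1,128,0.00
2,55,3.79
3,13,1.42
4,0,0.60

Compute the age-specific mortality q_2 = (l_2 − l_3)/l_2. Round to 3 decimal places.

0.764

lx = nx/n0 = nx/250: 1, 0.512, 0.22, 0.052, 0
q_2 = (l_2 − l_3) / l_2 = (0.22 − 0.052) / 0.22
     = 0.168 / 0.22 = 0.763636… → 0.764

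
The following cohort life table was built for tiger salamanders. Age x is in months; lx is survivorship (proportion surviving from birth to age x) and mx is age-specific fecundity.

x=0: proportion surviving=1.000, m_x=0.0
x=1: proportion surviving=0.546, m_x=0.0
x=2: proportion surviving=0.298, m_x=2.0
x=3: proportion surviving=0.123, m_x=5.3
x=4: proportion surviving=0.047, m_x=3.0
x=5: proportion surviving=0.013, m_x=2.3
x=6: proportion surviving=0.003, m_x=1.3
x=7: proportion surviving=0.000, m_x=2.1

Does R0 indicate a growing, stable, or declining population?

growing

R0 = Σ lx·mx = 0 + 0 + 0.596 + 0.6519 + 0.141 + 0.0299 + 0.0039 + 0 = 1.4227
R0 > 1, so the population is growing.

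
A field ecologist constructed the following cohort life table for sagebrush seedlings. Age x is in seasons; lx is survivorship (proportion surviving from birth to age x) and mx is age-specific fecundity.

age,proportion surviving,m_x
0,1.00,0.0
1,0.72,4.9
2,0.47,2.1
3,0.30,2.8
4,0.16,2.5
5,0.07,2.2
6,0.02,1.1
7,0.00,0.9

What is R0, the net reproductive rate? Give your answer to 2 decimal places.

5.93

lx·mx by age: 0, 3.528, 0.987, 0.84, 0.4, 0.154, 0.022, 0
R0 = Σ lx·mx = 5.931 → 5.93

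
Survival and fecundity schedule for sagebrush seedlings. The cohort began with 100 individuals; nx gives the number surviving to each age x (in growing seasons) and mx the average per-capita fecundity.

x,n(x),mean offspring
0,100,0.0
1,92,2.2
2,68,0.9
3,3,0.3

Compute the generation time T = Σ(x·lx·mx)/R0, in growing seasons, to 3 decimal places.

lx = nx/n0 = nx/100: 1, 0.92, 0.68, 0.03
lx·mx: 0, 2.024, 0.612, 0.009 → R0 = 2.645
x·lx·mx: 0, 2.024, 1.224, 0.027 → Σ = 3.275
T = 3.275 / 2.645 = 1.238185… → 1.238

1.238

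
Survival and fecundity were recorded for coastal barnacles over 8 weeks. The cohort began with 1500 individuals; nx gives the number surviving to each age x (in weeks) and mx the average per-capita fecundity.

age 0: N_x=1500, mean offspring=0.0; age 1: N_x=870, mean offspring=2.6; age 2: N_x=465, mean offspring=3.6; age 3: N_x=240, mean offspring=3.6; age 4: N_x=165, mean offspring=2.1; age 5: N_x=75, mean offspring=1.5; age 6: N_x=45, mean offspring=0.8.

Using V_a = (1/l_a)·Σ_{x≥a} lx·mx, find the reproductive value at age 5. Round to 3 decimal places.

1.980

lx = nx/n0 = nx/1500: 1, 0.58, 0.31, 0.16, 0.11, 0.05, 0.03
lx·mx for x ≥ 5: 0.075, 0.024 → sum = 0.099
V_5 = 0.099 / l_5 = 0.099 / 0.05 = 1.98 → 1.980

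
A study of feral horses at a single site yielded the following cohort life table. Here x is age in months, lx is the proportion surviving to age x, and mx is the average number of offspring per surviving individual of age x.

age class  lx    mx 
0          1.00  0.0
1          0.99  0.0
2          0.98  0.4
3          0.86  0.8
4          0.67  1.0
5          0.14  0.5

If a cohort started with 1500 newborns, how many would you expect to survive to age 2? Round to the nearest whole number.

1470

Expected survivors = N0 · l_2 = 1500 × 0.98 = 1470 → 1470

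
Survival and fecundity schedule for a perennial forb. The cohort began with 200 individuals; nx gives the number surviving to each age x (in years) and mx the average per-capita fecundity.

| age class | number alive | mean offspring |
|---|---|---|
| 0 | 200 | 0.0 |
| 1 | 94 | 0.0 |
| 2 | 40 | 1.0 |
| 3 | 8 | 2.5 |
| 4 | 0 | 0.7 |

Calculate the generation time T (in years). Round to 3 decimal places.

lx = nx/n0 = nx/200: 1, 0.47, 0.2, 0.04, 0
lx·mx: 0, 0, 0.2, 0.1, 0 → R0 = 0.3
x·lx·mx: 0, 0, 0.4, 0.3, 0 → Σ = 0.7
T = 0.7 / 0.3 = 2.333333… → 2.333

2.333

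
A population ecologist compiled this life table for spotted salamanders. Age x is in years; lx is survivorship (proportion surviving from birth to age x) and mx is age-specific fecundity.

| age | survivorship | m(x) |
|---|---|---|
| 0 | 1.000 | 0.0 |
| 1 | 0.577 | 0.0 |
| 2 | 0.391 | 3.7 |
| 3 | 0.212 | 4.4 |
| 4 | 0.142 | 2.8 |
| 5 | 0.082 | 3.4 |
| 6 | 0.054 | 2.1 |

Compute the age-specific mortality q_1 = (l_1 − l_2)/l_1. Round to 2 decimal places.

0.32

q_1 = (l_1 − l_2) / l_1 = (0.577 − 0.391) / 0.577
     = 0.186 / 0.577 = 0.322357… → 0.32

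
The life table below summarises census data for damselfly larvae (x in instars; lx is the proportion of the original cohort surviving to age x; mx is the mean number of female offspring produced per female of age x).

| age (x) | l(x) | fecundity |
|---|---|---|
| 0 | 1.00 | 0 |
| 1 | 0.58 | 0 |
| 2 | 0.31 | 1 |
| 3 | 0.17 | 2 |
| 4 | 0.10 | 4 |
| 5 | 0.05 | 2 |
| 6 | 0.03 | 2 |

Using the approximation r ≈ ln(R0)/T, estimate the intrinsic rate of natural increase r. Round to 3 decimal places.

R0 = Σ lx·mx = 0 + 0 + 0.31 + 0.34 + 0.4 + 0.1 + 0.06 = 1.21
Σ x·lx·mx = 4.1; T = 4.1/1.21 = 3.38843…
r ≈ ln(R0)/T = ln(1.21)/3.38843… = 0.05626… → 0.056

0.056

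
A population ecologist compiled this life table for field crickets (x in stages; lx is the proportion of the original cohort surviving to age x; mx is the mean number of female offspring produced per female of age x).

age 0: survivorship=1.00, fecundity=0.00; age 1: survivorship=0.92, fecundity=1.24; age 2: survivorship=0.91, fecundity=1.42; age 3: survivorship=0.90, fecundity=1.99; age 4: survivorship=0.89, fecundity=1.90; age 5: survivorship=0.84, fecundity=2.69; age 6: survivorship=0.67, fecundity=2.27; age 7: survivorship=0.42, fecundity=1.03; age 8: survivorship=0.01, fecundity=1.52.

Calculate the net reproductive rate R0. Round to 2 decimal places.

lx·mx by age: 0, 1.1408, 1.2922, 1.791, 1.691, 2.2596, 1.5209, 0.4326, 0.0152
R0 = Σ lx·mx = 10.1433 → 10.14

10.14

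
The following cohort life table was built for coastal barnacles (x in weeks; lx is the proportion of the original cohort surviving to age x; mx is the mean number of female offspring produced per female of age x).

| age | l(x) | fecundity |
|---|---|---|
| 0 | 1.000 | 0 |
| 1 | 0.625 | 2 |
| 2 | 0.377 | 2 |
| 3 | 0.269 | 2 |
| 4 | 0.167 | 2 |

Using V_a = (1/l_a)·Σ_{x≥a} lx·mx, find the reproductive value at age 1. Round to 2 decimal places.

lx·mx for x ≥ 1: 1.25, 0.754, 0.538, 0.334 → sum = 2.876
V_1 = 2.876 / l_1 = 2.876 / 0.625 = 4.6016 → 4.60

4.60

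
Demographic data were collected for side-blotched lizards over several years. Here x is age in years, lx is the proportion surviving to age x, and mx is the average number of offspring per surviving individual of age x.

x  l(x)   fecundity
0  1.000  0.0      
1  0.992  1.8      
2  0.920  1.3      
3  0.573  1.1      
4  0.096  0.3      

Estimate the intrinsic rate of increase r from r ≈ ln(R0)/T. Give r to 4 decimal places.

0.7608

R0 = Σ lx·mx = 0 + 1.7856 + 1.196 + 0.6303 + 0.0288 = 3.6407
Σ x·lx·mx = 6.1837; T = 6.1837/3.6407 = 1.69849…
r ≈ ln(R0)/T = ln(3.6407)/1.69849… = 0.760778… → 0.7608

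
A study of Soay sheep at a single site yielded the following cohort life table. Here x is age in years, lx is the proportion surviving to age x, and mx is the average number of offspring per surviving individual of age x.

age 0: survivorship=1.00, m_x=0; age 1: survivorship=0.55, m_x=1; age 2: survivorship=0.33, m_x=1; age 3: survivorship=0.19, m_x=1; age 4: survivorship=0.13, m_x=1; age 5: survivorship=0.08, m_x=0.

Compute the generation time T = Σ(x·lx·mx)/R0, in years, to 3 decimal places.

1.917

lx·mx: 0, 0.55, 0.33, 0.19, 0.13, 0 → R0 = 1.2
x·lx·mx: 0, 0.55, 0.66, 0.57, 0.52, 0 → Σ = 2.3
T = 2.3 / 1.2 = 1.916667… → 1.917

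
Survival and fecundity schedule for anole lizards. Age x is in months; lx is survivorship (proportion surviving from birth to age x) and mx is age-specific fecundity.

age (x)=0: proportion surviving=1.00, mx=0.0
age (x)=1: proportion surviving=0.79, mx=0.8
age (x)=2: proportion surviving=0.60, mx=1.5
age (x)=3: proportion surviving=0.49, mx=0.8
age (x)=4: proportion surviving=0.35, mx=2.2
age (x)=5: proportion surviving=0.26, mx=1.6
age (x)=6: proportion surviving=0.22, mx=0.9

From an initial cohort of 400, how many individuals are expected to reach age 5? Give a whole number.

104

Expected survivors = N0 · l_5 = 400 × 0.26 = 104 → 104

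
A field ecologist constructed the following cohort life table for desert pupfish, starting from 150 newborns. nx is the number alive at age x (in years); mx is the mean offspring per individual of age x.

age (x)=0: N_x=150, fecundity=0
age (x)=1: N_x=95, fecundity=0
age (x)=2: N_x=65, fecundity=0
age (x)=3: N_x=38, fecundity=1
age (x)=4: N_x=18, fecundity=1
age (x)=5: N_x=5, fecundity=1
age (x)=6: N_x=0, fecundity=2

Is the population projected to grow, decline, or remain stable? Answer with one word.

lx = nx/n0 = nx/150: 1, 0.63333…, 0.43333…, 0.25333…, 0.12, 0.03333…, 0
R0 = Σ lx·mx = 0 + 0 + 0 + 0.253333… + 0.12 + 0.033333… + 0 = 0.406667…
R0 < 1, so the population is declining.

declining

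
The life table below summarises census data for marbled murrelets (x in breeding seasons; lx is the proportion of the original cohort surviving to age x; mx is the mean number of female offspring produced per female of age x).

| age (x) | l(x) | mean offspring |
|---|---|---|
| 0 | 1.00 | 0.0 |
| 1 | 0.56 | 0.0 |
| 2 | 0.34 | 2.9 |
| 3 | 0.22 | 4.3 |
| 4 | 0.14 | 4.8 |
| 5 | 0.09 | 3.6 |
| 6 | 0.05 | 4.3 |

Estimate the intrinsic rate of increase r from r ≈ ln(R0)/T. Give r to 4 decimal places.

0.3458

R0 = Σ lx·mx = 0 + 0 + 0.986 + 0.946 + 0.672 + 0.324 + 0.215 = 3.143
Σ x·lx·mx = 10.408; T = 10.408/3.143 = 3.31149…
r ≈ ln(R0)/T = ln(3.143)/3.31149… = 0.34582… → 0.3458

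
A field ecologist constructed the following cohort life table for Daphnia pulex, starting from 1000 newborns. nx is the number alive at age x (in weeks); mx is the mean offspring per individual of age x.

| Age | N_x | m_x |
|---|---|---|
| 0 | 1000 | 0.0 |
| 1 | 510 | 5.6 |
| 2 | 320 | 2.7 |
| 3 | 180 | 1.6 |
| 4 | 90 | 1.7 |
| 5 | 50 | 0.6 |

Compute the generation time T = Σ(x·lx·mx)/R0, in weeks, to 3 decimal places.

1.482

lx = nx/n0 = nx/1000: 1, 0.51, 0.32, 0.18, 0.09, 0.05
lx·mx: 0, 2.856, 0.864, 0.288, 0.153, 0.03 → R0 = 4.191
x·lx·mx: 0, 2.856, 1.728, 0.864, 0.612, 0.15 → Σ = 6.21
T = 6.21 / 4.191 = 1.481747… → 1.482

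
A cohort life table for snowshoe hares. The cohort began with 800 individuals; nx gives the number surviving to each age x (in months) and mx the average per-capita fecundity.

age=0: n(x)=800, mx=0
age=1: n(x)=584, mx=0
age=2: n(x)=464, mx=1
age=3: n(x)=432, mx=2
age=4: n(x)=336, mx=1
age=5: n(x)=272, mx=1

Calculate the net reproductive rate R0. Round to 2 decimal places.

lx = nx/n0 = nx/800: 1, 0.73, 0.58, 0.54, 0.42, 0.34
lx·mx by age: 0, 0, 0.58, 1.08, 0.42, 0.34
R0 = Σ lx·mx = 2.42 → 2.42

2.42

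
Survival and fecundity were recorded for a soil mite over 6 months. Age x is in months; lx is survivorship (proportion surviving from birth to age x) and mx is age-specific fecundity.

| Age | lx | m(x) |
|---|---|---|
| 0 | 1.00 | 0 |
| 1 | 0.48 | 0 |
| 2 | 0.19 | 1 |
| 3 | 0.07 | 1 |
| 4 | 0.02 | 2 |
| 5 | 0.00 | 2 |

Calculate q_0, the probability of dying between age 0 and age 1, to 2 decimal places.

q_0 = (l_0 − l_1) / l_0 = (1 − 0.48) / 1
     = 0.52 / 1 = 0.52 → 0.52

0.52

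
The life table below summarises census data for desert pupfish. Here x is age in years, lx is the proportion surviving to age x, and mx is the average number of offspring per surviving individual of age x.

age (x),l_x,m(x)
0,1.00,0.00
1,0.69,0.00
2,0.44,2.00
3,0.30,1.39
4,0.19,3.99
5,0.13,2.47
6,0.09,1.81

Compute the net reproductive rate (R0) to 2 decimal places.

2.54

lx·mx by age: 0, 0, 0.88, 0.417, 0.7581, 0.3211, 0.1629
R0 = Σ lx·mx = 2.5391 → 2.54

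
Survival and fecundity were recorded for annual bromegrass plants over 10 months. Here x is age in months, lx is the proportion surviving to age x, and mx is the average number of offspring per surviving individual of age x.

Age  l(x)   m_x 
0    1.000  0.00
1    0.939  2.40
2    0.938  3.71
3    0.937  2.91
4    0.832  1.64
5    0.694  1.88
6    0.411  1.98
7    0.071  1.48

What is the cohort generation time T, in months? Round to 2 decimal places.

lx·mx: 0, 2.2536, 3.47998, 2.72667, 1.36448, 1.30472, 0.81378, 0.10508 → R0 = 12.04831
x·lx·mx: 0, 2.2536, 6.95996, 8.18001, 5.45792, 6.5236, 4.88268, 0.73556 → Σ = 34.99333
T = 34.99333 / 12.04831 = 2.904418… → 2.90

2.90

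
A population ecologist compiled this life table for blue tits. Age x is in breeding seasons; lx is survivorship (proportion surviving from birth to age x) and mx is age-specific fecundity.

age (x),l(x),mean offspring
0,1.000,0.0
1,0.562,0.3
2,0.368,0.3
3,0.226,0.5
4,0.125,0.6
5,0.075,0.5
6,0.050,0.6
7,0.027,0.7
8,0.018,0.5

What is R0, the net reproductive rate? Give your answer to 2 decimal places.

lx·mx by age: 0, 0.1686, 0.1104, 0.113, 0.075, 0.0375, 0.03, 0.0189, 0.009
R0 = Σ lx·mx = 0.5624 → 0.56

0.56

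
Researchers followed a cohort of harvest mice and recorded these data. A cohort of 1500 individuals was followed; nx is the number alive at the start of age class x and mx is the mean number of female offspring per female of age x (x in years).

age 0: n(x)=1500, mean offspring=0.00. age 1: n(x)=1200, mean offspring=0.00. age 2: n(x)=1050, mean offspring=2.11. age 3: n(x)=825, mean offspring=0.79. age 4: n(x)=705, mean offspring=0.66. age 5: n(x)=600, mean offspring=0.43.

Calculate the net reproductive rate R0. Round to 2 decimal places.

lx = nx/n0 = nx/1500: 1, 0.8, 0.7, 0.55, 0.47, 0.4
lx·mx by age: 0, 0, 1.477, 0.4345, 0.3102, 0.172
R0 = Σ lx·mx = 2.3937 → 2.39

2.39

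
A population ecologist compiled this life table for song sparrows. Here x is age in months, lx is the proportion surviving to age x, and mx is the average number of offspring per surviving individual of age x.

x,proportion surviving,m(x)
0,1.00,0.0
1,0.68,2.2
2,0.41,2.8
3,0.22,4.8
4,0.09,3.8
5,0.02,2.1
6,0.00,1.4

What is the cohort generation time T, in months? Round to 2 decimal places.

2.09

lx·mx: 0, 1.496, 1.148, 1.056, 0.342, 0.042, 0 → R0 = 4.084
x·lx·mx: 0, 1.496, 2.296, 3.168, 1.368, 0.21, 0 → Σ = 8.538
T = 8.538 / 4.084 = 2.090597… → 2.09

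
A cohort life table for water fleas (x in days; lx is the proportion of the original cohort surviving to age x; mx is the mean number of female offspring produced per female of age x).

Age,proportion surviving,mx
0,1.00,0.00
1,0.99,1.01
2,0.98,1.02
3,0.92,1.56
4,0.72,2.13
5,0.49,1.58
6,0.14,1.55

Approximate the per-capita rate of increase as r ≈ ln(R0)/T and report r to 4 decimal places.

0.5715

R0 = Σ lx·mx = 0 + 0.9999 + 0.9996 + 1.4352 + 1.5336 + 0.7742 + 0.217 = 5.9595
Σ x·lx·mx = 18.6121; T = 18.6121/5.9595 = 3.1231…
r ≈ ln(R0)/T = ln(5.9595)/3.1231… = 0.571544… → 0.5715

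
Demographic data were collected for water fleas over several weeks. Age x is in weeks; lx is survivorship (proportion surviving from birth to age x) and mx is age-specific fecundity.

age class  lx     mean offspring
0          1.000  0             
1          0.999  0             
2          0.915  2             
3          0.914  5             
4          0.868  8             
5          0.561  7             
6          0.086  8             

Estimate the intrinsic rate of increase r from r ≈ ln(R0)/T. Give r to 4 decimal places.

0.7527

R0 = Σ lx·mx = 0 + 0 + 1.83 + 4.57 + 6.944 + 3.927 + 0.688 = 17.959
Σ x·lx·mx = 68.909; T = 68.909/17.959 = 3.83702…
r ≈ ln(R0)/T = ln(17.959)/3.83702… = 0.752692… → 0.7527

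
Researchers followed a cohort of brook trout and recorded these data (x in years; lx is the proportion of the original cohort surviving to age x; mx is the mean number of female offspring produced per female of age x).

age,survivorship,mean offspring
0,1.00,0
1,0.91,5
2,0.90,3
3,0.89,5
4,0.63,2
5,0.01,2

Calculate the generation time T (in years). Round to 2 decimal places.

lx·mx: 0, 4.55, 2.7, 4.45, 1.26, 0.02 → R0 = 12.98
x·lx·mx: 0, 4.55, 5.4, 13.35, 5.04, 0.1 → Σ = 28.44
T = 28.44 / 12.98 = 2.191063… → 2.19

2.19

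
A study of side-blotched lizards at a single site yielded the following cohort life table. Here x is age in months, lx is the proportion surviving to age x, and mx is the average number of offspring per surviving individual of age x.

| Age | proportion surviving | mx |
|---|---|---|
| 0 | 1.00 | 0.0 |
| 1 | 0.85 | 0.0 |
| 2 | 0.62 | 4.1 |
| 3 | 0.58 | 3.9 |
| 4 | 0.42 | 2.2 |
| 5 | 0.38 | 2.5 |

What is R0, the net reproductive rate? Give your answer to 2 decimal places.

6.68

lx·mx by age: 0, 0, 2.542, 2.262, 0.924, 0.95
R0 = Σ lx·mx = 6.678 → 6.68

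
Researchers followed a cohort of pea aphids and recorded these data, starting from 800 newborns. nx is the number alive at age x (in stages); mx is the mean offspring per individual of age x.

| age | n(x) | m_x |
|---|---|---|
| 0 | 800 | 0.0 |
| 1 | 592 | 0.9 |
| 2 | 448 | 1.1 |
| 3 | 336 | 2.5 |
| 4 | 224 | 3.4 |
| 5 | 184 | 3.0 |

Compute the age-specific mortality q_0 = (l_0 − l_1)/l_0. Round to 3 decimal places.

0.260

lx = nx/n0 = nx/800: 1, 0.74, 0.56, 0.42, 0.28, 0.23
q_0 = (l_0 − l_1) / l_0 = (1 − 0.74) / 1
     = 0.26 / 1 = 0.26 → 0.260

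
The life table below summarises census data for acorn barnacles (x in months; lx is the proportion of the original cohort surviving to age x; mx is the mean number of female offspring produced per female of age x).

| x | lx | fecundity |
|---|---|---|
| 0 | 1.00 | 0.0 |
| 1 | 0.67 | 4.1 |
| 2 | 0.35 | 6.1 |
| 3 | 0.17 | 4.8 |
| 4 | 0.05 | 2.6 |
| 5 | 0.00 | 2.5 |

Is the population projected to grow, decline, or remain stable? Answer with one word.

R0 = Σ lx·mx = 0 + 2.747 + 2.135 + 0.816 + 0.13 + 0 = 5.828
R0 > 1, so the population is growing.

growing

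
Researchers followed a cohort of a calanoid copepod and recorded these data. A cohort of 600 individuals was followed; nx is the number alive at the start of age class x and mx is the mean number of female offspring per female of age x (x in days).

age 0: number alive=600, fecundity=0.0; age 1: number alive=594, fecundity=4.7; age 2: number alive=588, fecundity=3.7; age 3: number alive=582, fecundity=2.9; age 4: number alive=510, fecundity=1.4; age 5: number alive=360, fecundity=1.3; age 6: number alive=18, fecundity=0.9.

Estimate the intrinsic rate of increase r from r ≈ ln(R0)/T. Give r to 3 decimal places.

1.154

lx = nx/n0 = nx/600: 1, 0.99, 0.98, 0.97, 0.85, 0.6, 0.03
R0 = Σ lx·mx = 0 + 4.653 + 3.626 + 2.813 + 1.19 + 0.78 + 0.027 = 13.089
Σ x·lx·mx = 29.166; T = 29.166/13.089 = 2.22828…
r ≈ ln(R0)/T = ln(13.089)/2.22828… = 1.15415… → 1.154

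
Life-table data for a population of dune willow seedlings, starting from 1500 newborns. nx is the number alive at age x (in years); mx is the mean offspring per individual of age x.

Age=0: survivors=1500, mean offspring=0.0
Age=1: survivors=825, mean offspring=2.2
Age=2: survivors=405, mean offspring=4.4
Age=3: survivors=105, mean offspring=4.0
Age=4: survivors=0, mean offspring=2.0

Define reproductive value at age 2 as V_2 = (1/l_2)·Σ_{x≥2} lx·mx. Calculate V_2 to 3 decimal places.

5.437

lx = nx/n0 = nx/1500: 1, 0.55, 0.27, 0.07, 0
lx·mx for x ≥ 2: 1.188, 0.28, 0 → sum = 1.468
V_2 = 1.468 / l_2 = 1.468 / 0.27 = 5.437037… → 5.437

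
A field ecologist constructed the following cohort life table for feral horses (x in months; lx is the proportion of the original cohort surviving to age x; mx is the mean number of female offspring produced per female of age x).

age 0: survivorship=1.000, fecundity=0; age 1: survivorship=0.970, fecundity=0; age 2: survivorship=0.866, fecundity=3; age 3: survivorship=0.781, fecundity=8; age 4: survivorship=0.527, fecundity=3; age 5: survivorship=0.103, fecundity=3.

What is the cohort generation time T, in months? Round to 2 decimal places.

2.96

lx·mx: 0, 0, 2.598, 6.248, 1.581, 0.309 → R0 = 10.736
x·lx·mx: 0, 0, 5.196, 18.744, 6.324, 1.545 → Σ = 31.809
T = 31.809 / 10.736 = 2.962835… → 2.96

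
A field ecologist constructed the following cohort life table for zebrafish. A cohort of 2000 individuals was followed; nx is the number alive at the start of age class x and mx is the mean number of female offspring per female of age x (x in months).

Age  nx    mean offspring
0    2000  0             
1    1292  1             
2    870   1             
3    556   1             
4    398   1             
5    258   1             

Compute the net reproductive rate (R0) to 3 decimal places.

lx = nx/n0 = nx/2000: 1, 0.646, 0.435, 0.278, 0.199, 0.129
lx·mx by age: 0, 0.646, 0.435, 0.278, 0.199, 0.129
R0 = Σ lx·mx = 1.687 → 1.687

1.687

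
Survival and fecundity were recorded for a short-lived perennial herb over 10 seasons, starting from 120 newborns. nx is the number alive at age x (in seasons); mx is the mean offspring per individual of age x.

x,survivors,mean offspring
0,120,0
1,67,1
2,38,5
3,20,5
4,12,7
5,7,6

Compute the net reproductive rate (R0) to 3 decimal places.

lx = nx/n0 = nx/120: 1, 0.55833…, 0.31667…, 0.16667…, 0.1, 0.05833…
lx·mx by age: 0, 0.558333…, 1.583333…, 0.833333…, 0.7, 0.35…
R0 = Σ lx·mx = 4.025… → 4.025

4.025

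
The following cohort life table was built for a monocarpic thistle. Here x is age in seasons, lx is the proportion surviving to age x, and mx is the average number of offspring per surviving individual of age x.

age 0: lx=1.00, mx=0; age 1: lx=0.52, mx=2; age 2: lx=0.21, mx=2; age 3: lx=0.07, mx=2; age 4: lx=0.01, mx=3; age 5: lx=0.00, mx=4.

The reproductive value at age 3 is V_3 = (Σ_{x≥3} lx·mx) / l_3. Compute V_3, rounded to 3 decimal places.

2.429

lx·mx for x ≥ 3: 0.14, 0.03, 0 → sum = 0.17
V_3 = 0.17 / l_3 = 0.17 / 0.07 = 2.428571… → 2.429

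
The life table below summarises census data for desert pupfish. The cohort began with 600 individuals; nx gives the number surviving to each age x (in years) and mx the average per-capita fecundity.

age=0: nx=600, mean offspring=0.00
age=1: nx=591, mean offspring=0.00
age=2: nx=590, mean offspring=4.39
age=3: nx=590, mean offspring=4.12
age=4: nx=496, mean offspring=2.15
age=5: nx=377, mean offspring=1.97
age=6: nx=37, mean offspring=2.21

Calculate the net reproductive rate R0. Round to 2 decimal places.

11.52

lx = nx/n0 = nx/600: 1, 0.985, 0.98333…, 0.98333…, 0.82667…, 0.62833…, 0.06167…
lx·mx by age: 0, 0, 4.316833…, 4.051333…, 1.777333…, 1.237817…, 0.136283…
R0 = Σ lx·mx = 11.5196… → 11.52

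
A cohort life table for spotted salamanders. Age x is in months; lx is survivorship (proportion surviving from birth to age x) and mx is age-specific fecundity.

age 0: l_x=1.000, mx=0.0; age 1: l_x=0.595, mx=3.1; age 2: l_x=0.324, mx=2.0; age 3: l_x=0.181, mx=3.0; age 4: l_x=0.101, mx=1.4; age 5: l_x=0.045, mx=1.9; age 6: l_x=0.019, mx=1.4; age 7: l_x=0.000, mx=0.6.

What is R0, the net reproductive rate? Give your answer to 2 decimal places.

lx·mx by age: 0, 1.8445, 0.648, 0.543, 0.1414, 0.0855, 0.0266, 0
R0 = Σ lx·mx = 3.289 → 3.29

3.29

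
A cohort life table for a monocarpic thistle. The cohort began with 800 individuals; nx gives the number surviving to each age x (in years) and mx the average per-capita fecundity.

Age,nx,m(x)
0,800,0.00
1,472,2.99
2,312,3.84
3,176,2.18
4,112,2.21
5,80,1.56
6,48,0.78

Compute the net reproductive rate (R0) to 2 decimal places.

lx = nx/n0 = nx/800: 1, 0.59, 0.39, 0.22, 0.14, 0.1, 0.06
lx·mx by age: 0, 1.7641, 1.4976, 0.4796, 0.3094, 0.156, 0.0468
R0 = Σ lx·mx = 4.2535 → 4.25

4.25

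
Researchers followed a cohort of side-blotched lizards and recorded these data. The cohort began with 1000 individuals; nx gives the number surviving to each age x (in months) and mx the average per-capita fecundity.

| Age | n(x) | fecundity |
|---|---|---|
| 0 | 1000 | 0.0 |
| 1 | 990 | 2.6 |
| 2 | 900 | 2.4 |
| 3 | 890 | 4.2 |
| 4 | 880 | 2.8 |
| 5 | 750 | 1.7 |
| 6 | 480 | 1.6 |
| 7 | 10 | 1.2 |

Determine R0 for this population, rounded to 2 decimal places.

lx = nx/n0 = nx/1000: 1, 0.99, 0.9, 0.89, 0.88, 0.75, 0.48, 0.01
lx·mx by age: 0, 2.574, 2.16, 3.738, 2.464, 1.275, 0.768, 0.012
R0 = Σ lx·mx = 12.991 → 12.99

12.99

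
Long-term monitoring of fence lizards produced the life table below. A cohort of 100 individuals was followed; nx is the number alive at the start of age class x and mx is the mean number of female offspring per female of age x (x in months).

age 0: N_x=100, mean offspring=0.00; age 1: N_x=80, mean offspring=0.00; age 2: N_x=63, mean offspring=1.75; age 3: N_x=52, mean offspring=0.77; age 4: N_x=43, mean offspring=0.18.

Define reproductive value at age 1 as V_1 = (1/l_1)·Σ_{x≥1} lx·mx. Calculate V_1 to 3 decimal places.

1.975

lx = nx/n0 = nx/100: 1, 0.8, 0.63, 0.52, 0.43
lx·mx for x ≥ 1: 0, 1.1025, 0.4004, 0.0774 → sum = 1.5803
V_1 = 1.5803 / l_1 = 1.5803 / 0.8 = 1.975375 → 1.975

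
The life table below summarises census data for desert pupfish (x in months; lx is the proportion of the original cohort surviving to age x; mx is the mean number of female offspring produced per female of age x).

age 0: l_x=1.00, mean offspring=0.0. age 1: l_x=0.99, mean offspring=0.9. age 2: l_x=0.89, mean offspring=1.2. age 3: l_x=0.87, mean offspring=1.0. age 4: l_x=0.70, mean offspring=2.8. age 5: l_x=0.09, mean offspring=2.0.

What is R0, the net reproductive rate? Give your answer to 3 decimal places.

4.969

lx·mx by age: 0, 0.891, 1.068, 0.87, 1.96, 0.18
R0 = Σ lx·mx = 4.969 → 4.969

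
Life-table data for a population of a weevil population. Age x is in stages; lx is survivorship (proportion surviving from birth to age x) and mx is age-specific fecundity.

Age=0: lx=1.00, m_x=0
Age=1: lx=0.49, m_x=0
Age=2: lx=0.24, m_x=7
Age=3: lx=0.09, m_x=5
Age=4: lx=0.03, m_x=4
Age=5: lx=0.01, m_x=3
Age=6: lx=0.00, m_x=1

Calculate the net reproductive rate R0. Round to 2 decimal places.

2.28

lx·mx by age: 0, 0, 1.68, 0.45, 0.12, 0.03, 0
R0 = Σ lx·mx = 2.28 → 2.28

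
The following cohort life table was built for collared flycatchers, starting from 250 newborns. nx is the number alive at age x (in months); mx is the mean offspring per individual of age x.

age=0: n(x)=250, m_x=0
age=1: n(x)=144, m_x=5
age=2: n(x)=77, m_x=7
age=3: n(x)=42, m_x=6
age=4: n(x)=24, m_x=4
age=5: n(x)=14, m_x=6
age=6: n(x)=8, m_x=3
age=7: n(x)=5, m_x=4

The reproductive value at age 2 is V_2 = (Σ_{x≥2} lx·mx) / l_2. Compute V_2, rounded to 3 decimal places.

13.182

lx = nx/n0 = nx/250: 1, 0.576, 0.308, 0.168, 0.096, 0.056, 0.032, 0.02
lx·mx for x ≥ 2: 2.156, 1.008, 0.384, 0.336, 0.096, 0.08 → sum = 4.06
V_2 = 4.06 / l_2 = 4.06 / 0.308 = 13.181818… → 13.182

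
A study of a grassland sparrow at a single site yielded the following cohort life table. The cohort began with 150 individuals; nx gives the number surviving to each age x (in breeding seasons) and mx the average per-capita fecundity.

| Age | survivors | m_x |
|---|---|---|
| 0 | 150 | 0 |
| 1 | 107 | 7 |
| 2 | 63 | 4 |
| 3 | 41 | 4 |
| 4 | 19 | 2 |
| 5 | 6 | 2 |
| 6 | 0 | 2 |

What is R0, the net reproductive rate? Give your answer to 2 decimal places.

8.10

lx = nx/n0 = nx/150: 1, 0.71333…, 0.42, 0.27333…, 0.12667…, 0.04, 0
lx·mx by age: 0, 4.993333…, 1.68, 1.093333…, 0.253333…, 0.08, 0
R0 = Σ lx·mx = 8.1… → 8.10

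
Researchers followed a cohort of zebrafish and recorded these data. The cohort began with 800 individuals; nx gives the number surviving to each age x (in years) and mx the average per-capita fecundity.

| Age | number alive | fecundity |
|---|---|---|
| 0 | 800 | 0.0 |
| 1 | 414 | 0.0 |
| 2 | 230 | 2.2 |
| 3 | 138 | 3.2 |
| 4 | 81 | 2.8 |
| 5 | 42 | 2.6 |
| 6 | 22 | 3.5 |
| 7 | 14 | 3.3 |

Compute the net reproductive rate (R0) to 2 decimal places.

lx = nx/n0 = nx/800: 1, 0.5175, 0.2875, 0.1725, 0.10125, 0.0525, 0.0275, 0.0175
lx·mx by age: 0, 0, 0.6325, 0.552, 0.2835, 0.1365, 0.09625, 0.05775
R0 = Σ lx·mx = 1.7585 → 1.76

1.76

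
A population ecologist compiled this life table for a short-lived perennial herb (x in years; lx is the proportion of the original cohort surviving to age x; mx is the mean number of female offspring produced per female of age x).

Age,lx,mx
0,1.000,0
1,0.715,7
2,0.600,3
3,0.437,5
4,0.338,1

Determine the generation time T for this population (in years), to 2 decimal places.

lx·mx: 0, 5.005, 1.8, 2.185, 0.338 → R0 = 9.328
x·lx·mx: 0, 5.005, 3.6, 6.555, 1.352 → Σ = 16.512
T = 16.512 / 9.328 = 1.770154… → 1.77

1.77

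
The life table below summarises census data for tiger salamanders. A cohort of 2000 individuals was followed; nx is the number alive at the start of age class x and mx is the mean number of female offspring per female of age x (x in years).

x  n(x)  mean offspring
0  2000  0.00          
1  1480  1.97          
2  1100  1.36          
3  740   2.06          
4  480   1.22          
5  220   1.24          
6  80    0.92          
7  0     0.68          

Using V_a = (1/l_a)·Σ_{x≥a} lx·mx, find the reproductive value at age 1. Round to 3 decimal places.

4.641

lx = nx/n0 = nx/2000: 1, 0.74, 0.55, 0.37, 0.24, 0.11, 0.04, 0
lx·mx for x ≥ 1: 1.4578, 0.748, 0.7622, 0.2928, 0.1364, 0.0368, 0 → sum = 3.434
V_1 = 3.434 / l_1 = 3.434 / 0.74 = 4.640541… → 4.641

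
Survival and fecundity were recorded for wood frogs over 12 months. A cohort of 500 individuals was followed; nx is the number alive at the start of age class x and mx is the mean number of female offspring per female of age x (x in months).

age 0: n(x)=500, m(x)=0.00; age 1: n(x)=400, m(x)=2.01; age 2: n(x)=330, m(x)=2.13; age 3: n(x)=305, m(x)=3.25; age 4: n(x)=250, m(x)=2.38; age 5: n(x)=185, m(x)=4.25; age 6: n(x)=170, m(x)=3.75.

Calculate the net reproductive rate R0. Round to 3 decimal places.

lx = nx/n0 = nx/500: 1, 0.8, 0.66, 0.61, 0.5, 0.37, 0.34
lx·mx by age: 0, 1.608, 1.4058, 1.9825, 1.19, 1.5725, 1.275
R0 = Σ lx·mx = 9.0338 → 9.034

9.034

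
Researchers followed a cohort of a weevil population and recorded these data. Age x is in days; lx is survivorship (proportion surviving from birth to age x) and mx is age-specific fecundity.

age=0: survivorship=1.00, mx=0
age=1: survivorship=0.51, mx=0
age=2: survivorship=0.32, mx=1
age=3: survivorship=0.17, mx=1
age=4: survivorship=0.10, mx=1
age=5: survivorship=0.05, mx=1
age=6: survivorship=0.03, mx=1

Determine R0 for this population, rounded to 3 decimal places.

0.670

lx·mx by age: 0, 0, 0.32, 0.17, 0.1, 0.05, 0.03
R0 = Σ lx·mx = 0.67 → 0.670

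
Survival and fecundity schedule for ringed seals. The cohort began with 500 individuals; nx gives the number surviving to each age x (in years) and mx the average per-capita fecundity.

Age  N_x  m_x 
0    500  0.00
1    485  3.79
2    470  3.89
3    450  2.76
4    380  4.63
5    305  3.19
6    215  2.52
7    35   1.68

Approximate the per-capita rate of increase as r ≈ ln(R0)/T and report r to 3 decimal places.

lx = nx/n0 = nx/500: 1, 0.97, 0.94, 0.9, 0.76, 0.61, 0.43, 0.07
R0 = Σ lx·mx = 0 + 3.6763 + 3.6566 + 2.484 + 3.5188 + 1.9459 + 1.0836 + 0.1176 = 16.4828
Σ x·lx·mx = 49.571; T = 49.571/16.4828 = 3.00744…
r ≈ ln(R0)/T = ln(16.4828)/3.00744… = 0.9318… → 0.932

0.932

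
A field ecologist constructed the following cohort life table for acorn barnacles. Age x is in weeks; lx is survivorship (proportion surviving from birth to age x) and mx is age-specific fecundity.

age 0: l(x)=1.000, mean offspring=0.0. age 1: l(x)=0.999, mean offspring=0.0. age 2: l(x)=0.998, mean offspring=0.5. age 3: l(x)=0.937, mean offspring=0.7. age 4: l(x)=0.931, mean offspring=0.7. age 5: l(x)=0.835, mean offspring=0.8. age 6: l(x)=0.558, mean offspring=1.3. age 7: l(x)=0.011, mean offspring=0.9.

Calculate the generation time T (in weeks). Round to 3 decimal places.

lx·mx: 0, 0, 0.499, 0.6559, 0.6517, 0.668, 0.7254, 0.0099 → R0 = 3.2099
x·lx·mx: 0, 0, 0.998, 1.9677, 2.6068, 3.34, 4.3524, 0.0693 → Σ = 13.3342
T = 13.3342 / 3.2099 = 4.154086… → 4.154

4.154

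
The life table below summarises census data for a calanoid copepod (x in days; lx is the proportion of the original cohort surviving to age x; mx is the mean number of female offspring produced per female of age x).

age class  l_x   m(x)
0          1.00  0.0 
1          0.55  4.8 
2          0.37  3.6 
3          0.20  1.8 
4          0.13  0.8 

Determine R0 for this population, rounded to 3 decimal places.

lx·mx by age: 0, 2.64, 1.332, 0.36, 0.104
R0 = Σ lx·mx = 4.436 → 4.436

4.436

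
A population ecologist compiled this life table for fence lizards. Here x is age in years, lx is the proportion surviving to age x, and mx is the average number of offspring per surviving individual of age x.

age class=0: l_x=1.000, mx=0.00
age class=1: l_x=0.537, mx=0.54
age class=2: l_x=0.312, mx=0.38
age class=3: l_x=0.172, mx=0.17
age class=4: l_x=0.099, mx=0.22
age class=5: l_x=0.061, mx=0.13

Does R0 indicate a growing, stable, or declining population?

declining

R0 = Σ lx·mx = 0 + 0.28998 + 0.11856 + 0.02924 + 0.02178 + 0.00793 = 0.46749
R0 < 1, so the population is declining.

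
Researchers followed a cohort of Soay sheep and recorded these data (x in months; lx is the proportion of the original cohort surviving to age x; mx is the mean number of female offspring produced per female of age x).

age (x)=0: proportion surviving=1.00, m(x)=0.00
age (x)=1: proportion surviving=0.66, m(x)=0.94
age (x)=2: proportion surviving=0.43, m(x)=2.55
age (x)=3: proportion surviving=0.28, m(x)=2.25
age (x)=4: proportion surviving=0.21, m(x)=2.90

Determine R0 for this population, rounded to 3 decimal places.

lx·mx by age: 0, 0.6204, 1.0965, 0.63, 0.609
R0 = Σ lx·mx = 2.9559 → 2.956

2.956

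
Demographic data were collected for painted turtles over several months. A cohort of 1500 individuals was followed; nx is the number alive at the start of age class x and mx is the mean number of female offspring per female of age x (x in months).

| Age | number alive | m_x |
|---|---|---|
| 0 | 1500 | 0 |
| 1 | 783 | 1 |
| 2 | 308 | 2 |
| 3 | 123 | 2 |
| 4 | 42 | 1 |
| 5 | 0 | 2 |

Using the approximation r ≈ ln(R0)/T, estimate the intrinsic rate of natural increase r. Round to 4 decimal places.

lx = nx/n0 = nx/1500: 1, 0.522, 0.20533…, 0.082, 0.028, 0
R0 = Σ lx·mx = 0 + 0.522 + 0.41067… + 0.164 + 0.028 + 0 = 1.124667…
Σ x·lx·mx = 1.947333…; T = 1.947333…/1.124667… = 1.73148…
r ≈ ln(R0)/T = ln(1.124667…)/1.73148… = 0.067853… → 0.0679

0.0679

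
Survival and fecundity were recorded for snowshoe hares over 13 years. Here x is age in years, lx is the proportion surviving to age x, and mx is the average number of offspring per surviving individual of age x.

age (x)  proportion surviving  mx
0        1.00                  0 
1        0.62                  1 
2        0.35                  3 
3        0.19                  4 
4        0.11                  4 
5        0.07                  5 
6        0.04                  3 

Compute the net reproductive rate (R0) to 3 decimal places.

lx·mx by age: 0, 0.62, 1.05, 0.76, 0.44, 0.35, 0.12
R0 = Σ lx·mx = 3.34 → 3.340

3.340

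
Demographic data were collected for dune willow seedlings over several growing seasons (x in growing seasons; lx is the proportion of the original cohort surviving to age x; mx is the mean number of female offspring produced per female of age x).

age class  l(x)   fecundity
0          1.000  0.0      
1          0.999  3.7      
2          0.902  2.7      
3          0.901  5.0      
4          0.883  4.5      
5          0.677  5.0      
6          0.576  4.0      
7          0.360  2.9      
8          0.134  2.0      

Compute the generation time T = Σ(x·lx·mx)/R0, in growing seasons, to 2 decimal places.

3.62

lx·mx: 0, 3.6963, 2.4354, 4.505, 3.9735, 3.385, 2.304, 1.044, 0.268 → R0 = 21.6112
x·lx·mx: 0, 3.6963, 4.8708, 13.515, 15.894, 16.925, 13.824, 7.308, 2.144 → Σ = 78.1771
T = 78.1771 / 21.6112 = 3.617434… → 3.62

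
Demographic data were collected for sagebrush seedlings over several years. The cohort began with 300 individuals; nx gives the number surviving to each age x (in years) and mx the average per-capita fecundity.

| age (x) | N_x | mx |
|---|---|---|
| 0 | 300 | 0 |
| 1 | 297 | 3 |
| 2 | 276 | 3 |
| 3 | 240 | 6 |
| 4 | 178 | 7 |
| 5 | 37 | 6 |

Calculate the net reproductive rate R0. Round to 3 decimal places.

15.423

lx = nx/n0 = nx/300: 1, 0.99, 0.92, 0.8, 0.59333…, 0.12333…
lx·mx by age: 0, 2.97, 2.76, 4.8, 4.153333…, 0.74…
R0 = Σ lx·mx = 15.423333… → 15.423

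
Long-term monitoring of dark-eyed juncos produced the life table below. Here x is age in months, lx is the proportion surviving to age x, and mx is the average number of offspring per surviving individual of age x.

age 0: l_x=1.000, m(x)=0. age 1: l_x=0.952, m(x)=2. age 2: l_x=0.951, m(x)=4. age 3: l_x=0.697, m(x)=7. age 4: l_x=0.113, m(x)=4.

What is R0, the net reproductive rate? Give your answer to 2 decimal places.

lx·mx by age: 0, 1.904, 3.804, 4.879, 0.452
R0 = Σ lx·mx = 11.039 → 11.04

11.04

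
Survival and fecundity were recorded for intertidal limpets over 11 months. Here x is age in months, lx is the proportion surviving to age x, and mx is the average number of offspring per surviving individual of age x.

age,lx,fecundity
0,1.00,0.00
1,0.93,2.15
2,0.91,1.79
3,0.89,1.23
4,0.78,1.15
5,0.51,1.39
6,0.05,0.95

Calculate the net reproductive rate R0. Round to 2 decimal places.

6.38

lx·mx by age: 0, 1.9995, 1.6289, 1.0947, 0.897, 0.7089, 0.0475
R0 = Σ lx·mx = 6.3765 → 6.38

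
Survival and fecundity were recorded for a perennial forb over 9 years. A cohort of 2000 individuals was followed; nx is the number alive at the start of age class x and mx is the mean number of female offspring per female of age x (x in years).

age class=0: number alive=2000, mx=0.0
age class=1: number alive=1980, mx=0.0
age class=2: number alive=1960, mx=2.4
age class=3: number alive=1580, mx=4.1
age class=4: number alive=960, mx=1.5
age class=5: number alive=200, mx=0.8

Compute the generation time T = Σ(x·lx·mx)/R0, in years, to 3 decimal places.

lx = nx/n0 = nx/2000: 1, 0.99, 0.98, 0.79, 0.48, 0.1
lx·mx: 0, 0, 2.352, 3.239, 0.72, 0.08 → R0 = 6.391
x·lx·mx: 0, 0, 4.704, 9.717, 2.88, 0.4 → Σ = 17.701
T = 17.701 / 6.391 = 2.769676… → 2.770

2.770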